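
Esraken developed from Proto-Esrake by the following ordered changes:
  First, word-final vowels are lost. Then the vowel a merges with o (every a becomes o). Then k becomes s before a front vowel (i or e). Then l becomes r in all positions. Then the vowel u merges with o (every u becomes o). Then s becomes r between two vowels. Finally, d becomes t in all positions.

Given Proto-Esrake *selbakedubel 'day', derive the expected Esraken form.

Esraken: *selbakedubel > selbokedubel > selbosedubel > serboseduber > serbosedober > serboredober > serboretober  (by vowel merger, palatalisation, unconditioned shift, vowel merger, rhotacism, unconditioned shift)

serboretober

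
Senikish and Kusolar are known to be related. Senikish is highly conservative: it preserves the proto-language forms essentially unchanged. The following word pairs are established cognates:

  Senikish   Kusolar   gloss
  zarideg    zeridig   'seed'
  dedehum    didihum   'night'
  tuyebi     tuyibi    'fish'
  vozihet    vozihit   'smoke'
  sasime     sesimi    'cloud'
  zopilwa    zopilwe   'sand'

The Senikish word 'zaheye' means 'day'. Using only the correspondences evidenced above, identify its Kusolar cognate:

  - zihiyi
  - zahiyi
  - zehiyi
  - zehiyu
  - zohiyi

sasime ~ sesimi — Senikish a corresponds to Kusolar e after a consonant, before a consonant other than r, m, n, p, b, f, v.
zarideg ~ zeridig, dedehum ~ didihum — Senikish e corresponds to Kusolar i after a consonant, before a consonant other than r, m, n, p, b, f, v.
sasime ~ sesimi — Senikish e corresponds to Kusolar i word-finally.
Applying these to Senikish 'zaheye':
  zaheye → zeheye   (a→e after a consonant, before a consonant other than r, m, n, p, b, f, v)
  zeheye → zehiye   (e→i after a consonant, before a consonant other than r, m, n, p, b, f, v)
  zehiye → zehiyi   (e→i word-finally)
So the Kusolar cognate is 'zehiyi'.

zehiyi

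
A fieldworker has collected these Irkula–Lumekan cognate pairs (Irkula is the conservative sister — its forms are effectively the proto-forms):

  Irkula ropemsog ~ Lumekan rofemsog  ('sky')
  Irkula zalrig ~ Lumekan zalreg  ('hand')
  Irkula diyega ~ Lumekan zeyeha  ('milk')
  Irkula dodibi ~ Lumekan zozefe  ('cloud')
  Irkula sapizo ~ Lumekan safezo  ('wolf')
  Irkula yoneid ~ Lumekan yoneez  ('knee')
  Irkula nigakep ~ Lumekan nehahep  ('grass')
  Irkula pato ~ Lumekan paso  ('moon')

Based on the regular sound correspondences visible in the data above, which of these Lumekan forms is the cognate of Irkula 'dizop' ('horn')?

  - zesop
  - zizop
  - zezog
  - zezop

diyega ~ zeyeha — Irkula d corresponds to Lumekan z word-initially before a front vowel.
zalrig ~ zalreg, diyega ~ zeyeha — Irkula i corresponds to Lumekan e after a consonant, before a consonant other than r, m, n, p, b, f, v.
Applying these to Irkula 'dizop':
  dizop → zizop   (d→z word-initially before a front vowel)
  zizop → zezop   (i→e after a consonant, before a consonant other than r, m, n, p, b, f, v)
So the Lumekan cognate is 'zezop'.

zezop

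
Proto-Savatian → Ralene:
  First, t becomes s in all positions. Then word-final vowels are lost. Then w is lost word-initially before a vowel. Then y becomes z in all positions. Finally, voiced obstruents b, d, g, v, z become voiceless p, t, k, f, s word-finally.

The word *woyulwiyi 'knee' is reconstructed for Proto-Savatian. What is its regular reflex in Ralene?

Ralene: *woyulwiyi
  woyulwiyi (rule 1 does not apply)
  woyulwiyi → woyulwiy   [apocope]
  woyulwiy → oyulwiy   [glide loss]
  oyulwiy → ozulwiz   [unconditioned shift]
  ozulwiz → ozulwis   [final devoicing]
  giving Ralene ozulwis.

ozulwis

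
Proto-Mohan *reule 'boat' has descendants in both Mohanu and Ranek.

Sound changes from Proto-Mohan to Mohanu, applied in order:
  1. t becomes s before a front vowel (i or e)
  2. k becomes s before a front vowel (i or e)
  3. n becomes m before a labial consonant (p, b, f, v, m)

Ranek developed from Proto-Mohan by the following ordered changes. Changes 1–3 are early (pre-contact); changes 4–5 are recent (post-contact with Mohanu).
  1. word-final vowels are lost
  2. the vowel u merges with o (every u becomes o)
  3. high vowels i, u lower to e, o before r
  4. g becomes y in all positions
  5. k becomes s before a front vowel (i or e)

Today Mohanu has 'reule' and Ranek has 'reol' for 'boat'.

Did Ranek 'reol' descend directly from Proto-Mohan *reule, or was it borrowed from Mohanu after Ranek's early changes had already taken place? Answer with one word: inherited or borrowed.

inherited

If inherited, *reule would pass through all of Ranek's changes:
Ranek: *reule
  reule → reul   [apocope]
  reul → reol   [vowel merger]
  reol (rule 3 does not apply)
  reol (rule 4 does not apply)
  reol (rule 5 does not apply)
  giving Ranek reol.
If borrowed from Mohanu 'reule' after the early changes, it would undergo only the recent ones:
  rule 4 (unconditioned shift): no change (reule)
  rule 5 (palatalisation): no change (reule)
  ⇒ as a loan: reule
Ranek 'reol' matches the inherited outcome exactly, so it is an inherited cognate, not a loan.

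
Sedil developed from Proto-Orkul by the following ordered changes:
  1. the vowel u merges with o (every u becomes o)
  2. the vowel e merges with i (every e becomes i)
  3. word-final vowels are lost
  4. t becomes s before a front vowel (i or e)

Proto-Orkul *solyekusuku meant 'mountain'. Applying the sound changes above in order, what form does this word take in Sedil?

Sedil: *solyekusuku
  solyekusuku → solyekosoko   [vowel merger]
  solyekosoko → solyikosoko   [vowel merger]
  solyikosoko → solyikosok   [apocope]
  solyikosok (rule 4 does not apply)
  giving Sedil solyikosok.

solyikosok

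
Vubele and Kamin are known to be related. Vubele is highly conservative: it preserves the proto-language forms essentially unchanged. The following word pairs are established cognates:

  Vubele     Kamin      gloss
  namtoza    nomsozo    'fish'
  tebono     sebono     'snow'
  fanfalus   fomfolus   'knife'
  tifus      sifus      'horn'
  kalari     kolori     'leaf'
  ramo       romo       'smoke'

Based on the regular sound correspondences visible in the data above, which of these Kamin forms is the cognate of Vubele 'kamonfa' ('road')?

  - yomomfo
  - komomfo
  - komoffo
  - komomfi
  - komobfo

komomfo

namtoza ~ nomsozo, ramo ~ romo — Vubele a corresponds to Kamin o after a consonant, before a nasal.
fanfalus ~ fomfolus — Vubele n corresponds to Kamin m after a vowel, before a labial obstruent.
namtoza ~ nomsozo — Vubele a corresponds to Kamin o word-finally.
Applying these to Vubele 'kamonfa':
  kamonfa → komonfa   (a→o after a consonant, before a nasal)
  komonfa → komomfa   (n→m after a vowel, before a labial obstruent)
  komomfa → komomfo   (a→o word-finally)
So the Kamin cognate is 'komomfo'.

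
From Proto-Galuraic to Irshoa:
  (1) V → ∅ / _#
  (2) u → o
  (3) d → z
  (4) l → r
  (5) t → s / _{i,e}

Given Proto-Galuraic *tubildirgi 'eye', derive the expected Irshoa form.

tobirzirg

Irshoa: *tubildirgi > tubildirg > tobildirg > tobilzirg > tobirzirg  (by apocope, vowel merger, unconditioned shift, unconditioned shift)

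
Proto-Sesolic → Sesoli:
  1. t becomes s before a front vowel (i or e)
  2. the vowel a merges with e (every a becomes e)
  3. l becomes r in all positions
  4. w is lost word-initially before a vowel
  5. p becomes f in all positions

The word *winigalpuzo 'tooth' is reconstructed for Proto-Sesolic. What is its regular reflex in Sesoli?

Sesoli: start from *winigalpuzo.
  rule 1: no change — winigalpuzo
  rule 2 (vowel merger): winigalpuzo → winigelpuzo
  rule 3 (unconditioned shift): winigelpuzo → winigerpuzo
  rule 4 (glide loss): winigerpuzo → inigerpuzo
  rule 5 (unconditioned shift): inigerpuzo → inigerfuzo
  ⇒ Sesoli inigerfuzo

inigerfuzo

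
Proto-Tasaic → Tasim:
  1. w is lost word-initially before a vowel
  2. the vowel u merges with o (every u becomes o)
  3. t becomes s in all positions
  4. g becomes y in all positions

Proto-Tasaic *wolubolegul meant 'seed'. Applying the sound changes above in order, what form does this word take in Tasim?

Tasim: *wolubolegul > olubolegul > olobolegol > oloboleyol  (by glide loss, vowel merger, unconditioned shift)

oloboleyol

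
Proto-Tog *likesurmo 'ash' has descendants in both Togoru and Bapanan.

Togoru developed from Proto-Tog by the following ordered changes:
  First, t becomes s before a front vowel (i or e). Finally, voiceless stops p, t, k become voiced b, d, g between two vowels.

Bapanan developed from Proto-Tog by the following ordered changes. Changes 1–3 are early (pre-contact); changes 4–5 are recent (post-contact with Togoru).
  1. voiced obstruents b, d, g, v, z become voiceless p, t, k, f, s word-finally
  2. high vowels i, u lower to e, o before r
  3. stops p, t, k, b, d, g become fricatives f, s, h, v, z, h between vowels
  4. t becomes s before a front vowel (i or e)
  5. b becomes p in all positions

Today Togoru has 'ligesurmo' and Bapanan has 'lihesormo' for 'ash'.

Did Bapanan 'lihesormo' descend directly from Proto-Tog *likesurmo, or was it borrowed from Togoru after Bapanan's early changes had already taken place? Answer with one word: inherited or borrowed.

inherited

If inherited, *likesurmo would pass through all of Bapanan's changes:
Bapanan: *likesurmo
  likesurmo (rule 1 does not apply)
  likesurmo → likesormo   [pre-rhotic lowering]
  likesormo → lihesormo   [intervocalic lenition]
  lihesormo (rule 4 does not apply)
  lihesormo (rule 5 does not apply)
  giving Bapanan lihesormo.
If borrowed from Togoru 'ligesurmo' after the early changes, it would undergo only the recent ones:
  rule 4 (palatalisation): no change (ligesurmo)
  rule 5 (unconditioned shift): no change (ligesurmo)
  ⇒ as a loan: ligesurmo
Bapanan 'lihesormo' matches the inherited outcome exactly, so it is an inherited cognate, not a loan.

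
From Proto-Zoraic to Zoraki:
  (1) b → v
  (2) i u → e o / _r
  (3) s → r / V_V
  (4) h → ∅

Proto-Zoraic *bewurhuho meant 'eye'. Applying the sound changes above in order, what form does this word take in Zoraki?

veworuo

Zoraki: *bewurhuho
  bewurhuho → vewurhuho   [unconditioned shift]
  vewurhuho → veworhuho   [pre-rhotic lowering]
  veworhuho (rule 3 does not apply)
  veworhuho → veworuo   [h-loss]
  giving Zoraki veworuo.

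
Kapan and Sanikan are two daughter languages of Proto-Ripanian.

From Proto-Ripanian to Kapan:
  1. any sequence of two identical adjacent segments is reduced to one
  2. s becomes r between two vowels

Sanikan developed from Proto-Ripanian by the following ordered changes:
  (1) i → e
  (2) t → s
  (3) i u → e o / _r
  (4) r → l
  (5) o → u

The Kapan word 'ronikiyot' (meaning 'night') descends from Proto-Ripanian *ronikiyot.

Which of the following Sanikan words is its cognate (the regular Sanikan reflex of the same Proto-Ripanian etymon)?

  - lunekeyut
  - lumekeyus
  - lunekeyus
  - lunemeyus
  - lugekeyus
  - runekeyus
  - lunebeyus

Sanikan: start from *ronikiyot.
  rule 1 (vowel merger): ronikiyot → ronekeyot
  rule 2 (unconditioned shift): ronekeyot → ronekeyos
  rule 3: no change — ronekeyos
  rule 4 (unconditioned shift): ronekeyos → lonekeyos
  rule 5 (vowel merger): lonekeyos → lunekeyus
  ⇒ Sanikan lunekeyus
The other candidates each miss or misapply at least one Sanikan change.

lunekeyus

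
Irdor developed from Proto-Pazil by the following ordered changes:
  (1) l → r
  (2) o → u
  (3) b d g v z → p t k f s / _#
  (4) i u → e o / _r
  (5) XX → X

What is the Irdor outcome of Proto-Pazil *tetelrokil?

Irdor: *tetelrokil > teterrokir > teterrukir > teterruker > teteruker  (by unconditioned shift, vowel merger, pre-rhotic lowering, degemination)

teteruker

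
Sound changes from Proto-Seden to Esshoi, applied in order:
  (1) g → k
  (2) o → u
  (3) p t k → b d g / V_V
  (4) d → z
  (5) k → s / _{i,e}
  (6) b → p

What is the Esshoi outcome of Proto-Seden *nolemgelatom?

Esshoi: start from *nolemgelatom.
  rule 1 (unconditioned shift): nolemgelatom → nolemkelatom
  rule 2 (vowel merger): nolemkelatom → nulemkelatum
  rule 3 (intervocalic voicing): nulemkelatum → nulemkeladum
  rule 4 (unconditioned shift): nulemkeladum → nulemkelazum
  rule 5 (palatalisation): nulemkelazum → nulemselazum
  rule 6: no change — nulemselazum
  ⇒ Esshoi nulemselazum

nulemselazum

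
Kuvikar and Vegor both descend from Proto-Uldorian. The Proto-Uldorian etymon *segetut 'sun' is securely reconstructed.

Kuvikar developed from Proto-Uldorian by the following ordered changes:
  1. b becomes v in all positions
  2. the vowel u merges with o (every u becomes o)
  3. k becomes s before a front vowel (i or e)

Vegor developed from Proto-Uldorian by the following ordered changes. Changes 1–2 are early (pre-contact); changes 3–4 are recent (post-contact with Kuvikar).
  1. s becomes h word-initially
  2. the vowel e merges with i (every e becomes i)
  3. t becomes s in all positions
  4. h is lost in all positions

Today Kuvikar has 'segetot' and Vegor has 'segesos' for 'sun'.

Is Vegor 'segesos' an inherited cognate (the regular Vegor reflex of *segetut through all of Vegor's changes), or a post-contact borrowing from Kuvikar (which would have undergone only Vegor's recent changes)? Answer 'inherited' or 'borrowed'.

borrowed

If inherited, *segetut would pass through all of Vegor's changes:
Vegor: *segetut
  segetut → hegetut   [debuccalisation]
  hegetut → higitut   [vowel merger]
  higitut → higisus   [unconditioned shift]
  higisus → igisus   [h-loss]
  giving Vegor igisus.
If borrowed from Kuvikar 'segetot' after the early changes, it would undergo only the recent ones:
  rule 3 (unconditioned shift): segetot → segesos
  rule 4 (h-loss): no change (segesos)
  ⇒ as a loan: segesos
Vegor 'segesos' matches the loan outcome 'segesos', not the inherited 'igisus' — it skipped the early Vegor changes, so it was borrowed from Kuvikar.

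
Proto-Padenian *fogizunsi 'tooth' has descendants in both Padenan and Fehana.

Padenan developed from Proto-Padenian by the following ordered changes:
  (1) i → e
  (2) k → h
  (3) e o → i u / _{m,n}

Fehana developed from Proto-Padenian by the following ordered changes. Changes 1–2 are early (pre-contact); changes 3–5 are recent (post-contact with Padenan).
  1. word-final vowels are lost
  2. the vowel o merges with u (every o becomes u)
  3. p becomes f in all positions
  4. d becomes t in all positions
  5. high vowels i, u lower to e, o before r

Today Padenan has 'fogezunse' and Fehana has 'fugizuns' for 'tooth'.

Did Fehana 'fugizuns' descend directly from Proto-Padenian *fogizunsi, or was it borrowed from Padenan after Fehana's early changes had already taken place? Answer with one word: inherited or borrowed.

inherited

If inherited, *fogizunsi would pass through all of Fehana's changes:
Fehana: start from *fogizunsi.
  rule 1 (apocope): fogizunsi → fogizuns
  rule 2 (vowel merger): fogizuns → fugizuns
  rule 3: no change — fugizuns
  rule 4: no change — fugizuns
  rule 5: no change — fugizuns
  ⇒ Fehana fugizuns
If borrowed from Padenan 'fogezunse' after the early changes, it would undergo only the recent ones:
  rule 3 (unconditioned shift): no change (fogezunse)
  rule 4 (unconditioned shift): no change (fogezunse)
  rule 5 (pre-rhotic lowering): no change (fogezunse)
  ⇒ as a loan: fogezunse
Fehana 'fugizuns' matches the inherited outcome exactly, so it is an inherited cognate, not a loan.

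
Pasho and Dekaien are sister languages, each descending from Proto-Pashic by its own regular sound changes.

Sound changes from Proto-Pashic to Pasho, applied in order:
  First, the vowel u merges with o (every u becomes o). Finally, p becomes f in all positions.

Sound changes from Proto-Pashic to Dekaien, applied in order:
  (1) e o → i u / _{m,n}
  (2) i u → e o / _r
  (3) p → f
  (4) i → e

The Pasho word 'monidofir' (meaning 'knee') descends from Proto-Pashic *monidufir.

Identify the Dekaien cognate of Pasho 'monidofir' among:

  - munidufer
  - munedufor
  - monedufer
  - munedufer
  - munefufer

munedufer

Dekaien: *monidufir
  monidufir → munidufir   [pre-nasal raising]
  munidufir → munidufer   [pre-rhotic lowering]
  munidufer (rule 3 does not apply)
  munidufer → munedufer   [vowel merger]
  giving Dekaien munedufer.
Only 'munedufer' matches the regular Dekaien development of *monidufir.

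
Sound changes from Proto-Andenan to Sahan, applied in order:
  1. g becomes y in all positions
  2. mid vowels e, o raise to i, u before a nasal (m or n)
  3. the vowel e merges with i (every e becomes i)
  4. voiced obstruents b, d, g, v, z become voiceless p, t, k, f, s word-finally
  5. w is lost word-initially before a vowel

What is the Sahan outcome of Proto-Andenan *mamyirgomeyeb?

mamyiryumiyip

Sahan: *mamyirgomeyeb > mamyiryomeyeb > mamyiryumeyeb > mamyiryumiyib > mamyiryumiyip  (by unconditioned shift, pre-nasal raising, vowel merger, final devoicing)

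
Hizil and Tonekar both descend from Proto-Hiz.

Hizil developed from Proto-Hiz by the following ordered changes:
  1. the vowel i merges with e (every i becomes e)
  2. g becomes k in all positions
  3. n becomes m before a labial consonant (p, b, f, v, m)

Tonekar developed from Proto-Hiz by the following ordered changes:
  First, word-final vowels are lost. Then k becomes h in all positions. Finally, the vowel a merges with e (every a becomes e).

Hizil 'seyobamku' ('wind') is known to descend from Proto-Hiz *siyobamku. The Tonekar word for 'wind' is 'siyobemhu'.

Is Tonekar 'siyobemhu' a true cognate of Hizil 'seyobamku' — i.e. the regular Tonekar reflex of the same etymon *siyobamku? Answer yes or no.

Derive the expected Tonekar reflex of *siyobamku:
Tonekar: *siyobamku
  siyobamku → siyobamk   [apocope]
  siyobamk → siyobamh   [unconditioned shift]
  siyobamh → siyobemh   [vowel merger]
  giving Tonekar siyobemh.
The regular Tonekar reflex would be 'siyobemh', but the attested form is 'siyobemhu'. The correspondence is irregular, so they are not cognates (the Tonekar form has a different source).

no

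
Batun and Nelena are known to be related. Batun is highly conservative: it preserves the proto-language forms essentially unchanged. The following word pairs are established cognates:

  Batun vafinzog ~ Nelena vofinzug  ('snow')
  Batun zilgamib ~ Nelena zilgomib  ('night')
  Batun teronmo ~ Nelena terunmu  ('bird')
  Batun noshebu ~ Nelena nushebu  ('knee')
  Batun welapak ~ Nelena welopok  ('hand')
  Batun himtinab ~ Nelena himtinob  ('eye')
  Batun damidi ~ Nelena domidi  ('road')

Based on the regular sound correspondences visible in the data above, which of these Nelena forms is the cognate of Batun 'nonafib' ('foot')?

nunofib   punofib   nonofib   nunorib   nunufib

teronmo ~ terunmu — Batun o corresponds to Nelena u after a consonant, before a nasal.
vafinzog ~ vofinzug — Batun a corresponds to Nelena o after a consonant, before a labial obstruent.
Applying these to Batun 'nonafib':
  nonafib → nunafib   (o→u after a consonant, before a nasal)
  nunafib → nunofib   (a→o after a consonant, before a labial obstruent)
So the Nelena cognate is 'nunofib'.

nunofib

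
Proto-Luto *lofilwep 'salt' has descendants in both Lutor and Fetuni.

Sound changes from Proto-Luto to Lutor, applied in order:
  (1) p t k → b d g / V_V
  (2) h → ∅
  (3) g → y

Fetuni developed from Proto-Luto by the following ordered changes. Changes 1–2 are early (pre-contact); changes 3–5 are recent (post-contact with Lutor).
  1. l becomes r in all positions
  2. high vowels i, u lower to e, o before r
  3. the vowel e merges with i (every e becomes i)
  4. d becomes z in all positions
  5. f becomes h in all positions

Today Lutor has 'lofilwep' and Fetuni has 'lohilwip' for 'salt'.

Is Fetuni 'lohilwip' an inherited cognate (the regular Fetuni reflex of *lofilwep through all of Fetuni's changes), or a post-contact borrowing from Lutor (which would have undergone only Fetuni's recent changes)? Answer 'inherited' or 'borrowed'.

If inherited, *lofilwep would pass through all of Fetuni's changes:
Fetuni: *lofilwep
  lofilwep → rofirwep   [unconditioned shift]
  rofirwep → roferwep   [pre-rhotic lowering]
  roferwep → rofirwip   [vowel merger]
  rofirwip (rule 4 does not apply)
  rofirwip → rohirwip   [unconditioned shift]
  giving Fetuni rohirwip.
If borrowed from Lutor 'lofilwep' after the early changes, it would undergo only the recent ones:
  rule 3 (vowel merger): lofilwep → lofilwip
  rule 4 (unconditioned shift): no change (lofilwip)
  rule 5 (unconditioned shift): lofilwip → lohilwip
  ⇒ as a loan: lohilwip
Fetuni 'lohilwip' matches the loan outcome 'lohilwip', not the inherited 'rohirwip' — it skipped the early Fetuni changes, so it was borrowed from Lutor.

borrowed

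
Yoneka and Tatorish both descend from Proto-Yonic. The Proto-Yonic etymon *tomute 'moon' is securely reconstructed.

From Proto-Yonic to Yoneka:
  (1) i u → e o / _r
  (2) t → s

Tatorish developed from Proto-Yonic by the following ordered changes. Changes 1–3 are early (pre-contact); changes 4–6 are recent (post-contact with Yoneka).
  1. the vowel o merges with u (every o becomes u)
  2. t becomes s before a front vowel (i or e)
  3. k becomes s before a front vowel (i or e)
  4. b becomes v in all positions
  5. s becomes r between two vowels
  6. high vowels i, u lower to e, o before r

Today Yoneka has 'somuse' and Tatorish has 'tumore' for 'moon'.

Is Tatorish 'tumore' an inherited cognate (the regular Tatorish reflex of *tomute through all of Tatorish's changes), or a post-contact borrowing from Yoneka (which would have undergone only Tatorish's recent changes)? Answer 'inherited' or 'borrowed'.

If inherited, *tomute would pass through all of Tatorish's changes:
Tatorish: start from *tomute.
  rule 1 (vowel merger): tomute → tumute
  rule 2 (palatalisation): tumute → tumuse
  rule 3: no change — tumuse
  rule 4: no change — tumuse
  rule 5 (rhotacism): tumuse → tumure
  rule 6 (pre-rhotic lowering): tumure → tumore
  ⇒ Tatorish tumore
If borrowed from Yoneka 'somuse' after the early changes, it would undergo only the recent ones:
  rule 4 (unconditioned shift): no change (somuse)
  rule 5 (rhotacism): somuse → somure
  rule 6 (pre-rhotic lowering): somure → somore
  ⇒ as a loan: somore
Tatorish 'tumore' matches the inherited outcome exactly, so it is an inherited cognate, not a loan.

inherited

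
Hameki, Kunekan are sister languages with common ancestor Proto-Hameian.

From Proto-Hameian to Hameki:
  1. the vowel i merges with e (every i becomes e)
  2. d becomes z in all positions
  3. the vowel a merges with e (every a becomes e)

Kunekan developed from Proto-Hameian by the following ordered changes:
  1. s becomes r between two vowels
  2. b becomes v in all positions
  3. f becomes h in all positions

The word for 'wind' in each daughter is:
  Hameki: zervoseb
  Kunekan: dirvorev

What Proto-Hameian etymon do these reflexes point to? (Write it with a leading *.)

Position 8: Hameki has b, Kunekan has v. Hameki preserves b here (none of its changes turn any other segment into b), so the proto-segment is *b.
Position 1: Hameki has z, Kunekan has d. Kunekan preserves d here (none of its changes turn any other segment into d), so the proto-segment is *d.
Position 6: Hameki has s, Kunekan has r. Hameki preserves s here (none of its changes turn any other segment into s), so the proto-segment is *s.
Continuing position by position gives *dirvoseb; check it forward:
Hameki: *dirvoseb
  dirvoseb → dervoseb   [vowel merger]
  dervoseb → zervoseb   [unconditioned shift]
  zervoseb (rule 3 does not apply)
  giving Hameki zervoseb.
Kunekan: *dirvoseb > dirvoreb > dirvorev  (by rhotacism, unconditioned shift)
No other proto-form is consistent with every reflex, so the reconstruction is *dirvoseb.

*dirvoseb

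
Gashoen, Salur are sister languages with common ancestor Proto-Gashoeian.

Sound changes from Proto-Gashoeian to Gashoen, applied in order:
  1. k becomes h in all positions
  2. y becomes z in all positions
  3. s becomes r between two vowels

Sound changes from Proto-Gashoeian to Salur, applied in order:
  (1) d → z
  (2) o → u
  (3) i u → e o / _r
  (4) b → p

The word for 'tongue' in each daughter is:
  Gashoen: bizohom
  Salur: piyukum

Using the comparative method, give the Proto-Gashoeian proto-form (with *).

*biyokom

Position 4: Gashoen has o, Salur has u. Gashoen preserves o here (none of its changes turn any other segment into o), so the proto-segment is *o.
Position 3: Gashoen has z, Salur has y. Salur preserves y here (none of its changes turn any other segment into y), so the proto-segment is *y.
Position 6: Gashoen has o, Salur has u. Gashoen preserves o here (none of its changes turn any other segment into o), so the proto-segment is *o.
Continuing position by position gives *biyokom; check it forward:
Gashoen: start from *biyokom.
  rule 1 (unconditioned shift): biyokom → biyohom
  rule 2 (unconditioned shift): biyohom → bizohom
  rule 3: no change — bizohom
  ⇒ Gashoen bizohom
Salur: *biyokom > biyukum > piyukum  (by vowel merger, unconditioned shift)
*biyokom is the unique common source.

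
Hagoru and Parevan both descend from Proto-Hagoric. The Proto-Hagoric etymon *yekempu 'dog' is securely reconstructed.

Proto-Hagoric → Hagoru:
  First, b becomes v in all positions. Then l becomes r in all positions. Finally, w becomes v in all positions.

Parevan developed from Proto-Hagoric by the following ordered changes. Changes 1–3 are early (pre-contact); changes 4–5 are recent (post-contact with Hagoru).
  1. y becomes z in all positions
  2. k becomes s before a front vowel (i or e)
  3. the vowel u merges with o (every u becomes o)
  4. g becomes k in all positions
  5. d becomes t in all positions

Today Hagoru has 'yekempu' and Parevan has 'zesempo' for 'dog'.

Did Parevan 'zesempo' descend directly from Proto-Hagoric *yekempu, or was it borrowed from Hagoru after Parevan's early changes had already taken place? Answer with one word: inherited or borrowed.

If inherited, *yekempu would pass through all of Parevan's changes:
Parevan: *yekempu > zekempu > zesempu > zesempo  (by unconditioned shift, palatalisation, vowel merger)
If borrowed from Hagoru 'yekempu' after the early changes, it would undergo only the recent ones:
  rule 4 (unconditioned shift): no change (yekempu)
  rule 5 (unconditioned shift): no change (yekempu)
  ⇒ as a loan: yekempu
Parevan 'zesempo' matches the inherited outcome exactly, so it is an inherited cognate, not a loan.

inherited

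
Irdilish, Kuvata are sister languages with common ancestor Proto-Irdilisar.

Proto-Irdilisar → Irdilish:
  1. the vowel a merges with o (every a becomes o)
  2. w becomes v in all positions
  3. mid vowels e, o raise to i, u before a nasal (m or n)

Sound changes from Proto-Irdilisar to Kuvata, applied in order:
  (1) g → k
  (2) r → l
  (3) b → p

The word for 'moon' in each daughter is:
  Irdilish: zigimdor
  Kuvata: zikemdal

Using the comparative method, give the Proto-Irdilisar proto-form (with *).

*zigemdar

Position 7: Irdilish has o, Kuvata has a. Kuvata preserves a here (none of its changes turn any other segment into a), so the proto-segment is *a.
Position 4: Irdilish has i, Kuvata has e. Kuvata preserves e here (none of its changes turn any other segment into e), so the proto-segment is *e.
Position 8: Irdilish has r, Kuvata has l. Irdilish preserves r here (none of its changes turn any other segment into r), so the proto-segment is *r.
Continuing position by position gives *zigemdar; check it forward:
Irdilish: *zigemdar > zigemdor > zigimdor  (by vowel merger, pre-nasal raising)
Kuvata: start from *zigemdar.
  rule 1 (unconditioned shift): zigemdar → zikemdar
  rule 2 (unconditioned shift): zikemdar → zikemdal
  rule 3: no change — zikemdal
  ⇒ Kuvata zikemdal
*zigemdar is the unique common source.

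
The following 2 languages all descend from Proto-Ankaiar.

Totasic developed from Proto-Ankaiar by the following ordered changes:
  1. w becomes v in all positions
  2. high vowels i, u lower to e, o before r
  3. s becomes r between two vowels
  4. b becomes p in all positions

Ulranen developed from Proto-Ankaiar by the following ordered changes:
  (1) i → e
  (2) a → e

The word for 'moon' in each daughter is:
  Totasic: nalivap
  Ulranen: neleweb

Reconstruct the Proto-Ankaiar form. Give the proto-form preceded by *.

*naliwab

Position 4: Totasic has i, Ulranen has e. Totasic preserves i here (none of its changes turn any other segment into i), so the proto-segment is *i.
Position 5: Totasic has v, Ulranen has w. Ulranen preserves w here (none of its changes turn any other segment into w), so the proto-segment is *w.
Position 6: Totasic has a, Ulranen has e. Totasic preserves a here (none of its changes turn any other segment into a), so the proto-segment is *a.
Continuing position by position gives *naliwab; check it forward:
Totasic: start from *naliwab.
  rule 1 (unconditioned shift): naliwab → nalivab
  rule 2: no change — nalivab
  rule 3: no change — nalivab
  rule 4 (unconditioned shift): nalivab → nalivap
  ⇒ Totasic nalivap
Ulranen: *naliwab > nalewab > neleweb  (by vowel merger, vowel merger)
*naliwab is the unique common source.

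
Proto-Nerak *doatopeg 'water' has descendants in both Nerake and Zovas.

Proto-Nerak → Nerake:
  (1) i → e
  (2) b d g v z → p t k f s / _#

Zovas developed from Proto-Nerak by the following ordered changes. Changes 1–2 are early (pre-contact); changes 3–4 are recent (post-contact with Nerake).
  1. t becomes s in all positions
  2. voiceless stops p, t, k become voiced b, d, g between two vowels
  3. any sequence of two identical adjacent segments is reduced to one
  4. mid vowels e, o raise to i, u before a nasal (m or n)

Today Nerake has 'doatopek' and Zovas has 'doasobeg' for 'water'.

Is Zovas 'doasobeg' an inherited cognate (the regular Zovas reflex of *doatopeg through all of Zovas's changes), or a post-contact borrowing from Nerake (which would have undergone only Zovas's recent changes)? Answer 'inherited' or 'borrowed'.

If inherited, *doatopeg would pass through all of Zovas's changes:
Zovas: *doatopeg
  doatopeg → doasopeg   [unconditioned shift]
  doasopeg → doasobeg   [intervocalic voicing]
  doasobeg (rule 3 does not apply)
  doasobeg (rule 4 does not apply)
  giving Zovas doasobeg.
If borrowed from Nerake 'doatopek' after the early changes, it would undergo only the recent ones:
  rule 3 (degemination): no change (doatopek)
  rule 4 (pre-nasal raising): no change (doatopek)
  ⇒ as a loan: doatopek
Zovas 'doasobeg' matches the inherited outcome exactly, so it is an inherited cognate, not a loan.

inherited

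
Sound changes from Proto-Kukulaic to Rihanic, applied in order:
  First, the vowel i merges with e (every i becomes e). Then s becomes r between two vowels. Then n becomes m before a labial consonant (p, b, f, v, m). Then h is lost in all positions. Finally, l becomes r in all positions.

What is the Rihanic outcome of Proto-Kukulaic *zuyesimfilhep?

zuyeremferep

Rihanic: *zuyesimfilhep > zuyesemfelhep > zuyeremfelhep > zuyeremfelep > zuyeremferep  (by vowel merger, rhotacism, h-loss, unconditioned shift)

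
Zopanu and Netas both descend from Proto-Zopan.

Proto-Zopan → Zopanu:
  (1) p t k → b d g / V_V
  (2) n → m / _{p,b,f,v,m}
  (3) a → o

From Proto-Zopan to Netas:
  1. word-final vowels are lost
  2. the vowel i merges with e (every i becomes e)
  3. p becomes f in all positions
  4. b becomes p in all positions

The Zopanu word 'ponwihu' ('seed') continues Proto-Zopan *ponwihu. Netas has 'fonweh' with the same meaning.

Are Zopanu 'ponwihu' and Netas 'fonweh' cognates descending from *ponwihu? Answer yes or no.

yes

Derive the expected Netas reflex of *ponwihu:
Netas: *ponwihu > ponwih > ponweh > fonweh  (by apocope, vowel merger, unconditioned shift)
Netas 'fonweh' matches the regular reflex exactly, so the pair is cognate.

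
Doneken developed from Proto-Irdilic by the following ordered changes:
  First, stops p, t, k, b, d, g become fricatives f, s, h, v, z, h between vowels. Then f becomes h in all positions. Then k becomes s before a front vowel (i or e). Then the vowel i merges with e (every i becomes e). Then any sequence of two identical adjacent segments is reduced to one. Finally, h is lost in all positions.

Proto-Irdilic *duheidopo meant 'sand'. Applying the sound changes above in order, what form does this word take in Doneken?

duezoo

Doneken: *duheidopo
  duheidopo → duheizofo   [intervocalic lenition]
  duheizofo → duheizoho   [unconditioned shift]
  duheizoho (rule 3 does not apply)
  duheizoho → duheezoho   [vowel merger]
  duheezoho → duhezoho   [degemination]
  duhezoho → duezoo   [h-loss]
  giving Doneken duezoo.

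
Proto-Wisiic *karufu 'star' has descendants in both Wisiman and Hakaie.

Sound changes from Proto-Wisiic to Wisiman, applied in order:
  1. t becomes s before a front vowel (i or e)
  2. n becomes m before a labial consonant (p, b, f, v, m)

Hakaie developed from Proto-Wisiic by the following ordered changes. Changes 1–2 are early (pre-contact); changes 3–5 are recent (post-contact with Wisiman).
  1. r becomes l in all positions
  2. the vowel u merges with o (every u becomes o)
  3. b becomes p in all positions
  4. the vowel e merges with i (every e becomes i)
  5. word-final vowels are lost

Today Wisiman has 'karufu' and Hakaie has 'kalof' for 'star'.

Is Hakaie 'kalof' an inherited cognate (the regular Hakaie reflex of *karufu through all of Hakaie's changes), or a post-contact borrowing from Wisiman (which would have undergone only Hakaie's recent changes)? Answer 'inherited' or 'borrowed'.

If inherited, *karufu would pass through all of Hakaie's changes:
Hakaie: *karufu > kalufu > kalofo > kalof  (by unconditioned shift, vowel merger, apocope)
If borrowed from Wisiman 'karufu' after the early changes, it would undergo only the recent ones:
  rule 3 (unconditioned shift): no change (karufu)
  rule 4 (vowel merger): no change (karufu)
  rule 5 (apocope): karufu → karuf
  ⇒ as a loan: karuf
Hakaie 'kalof' matches the inherited outcome exactly, so it is an inherited cognate, not a loan.

inherited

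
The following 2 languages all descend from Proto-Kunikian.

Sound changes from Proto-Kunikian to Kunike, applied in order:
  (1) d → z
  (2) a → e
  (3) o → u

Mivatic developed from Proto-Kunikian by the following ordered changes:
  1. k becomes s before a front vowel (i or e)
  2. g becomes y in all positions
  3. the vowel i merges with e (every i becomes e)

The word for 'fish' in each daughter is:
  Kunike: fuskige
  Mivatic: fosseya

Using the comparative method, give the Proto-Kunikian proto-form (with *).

Position 7: Kunike has e, Mivatic has a. Mivatic preserves a here (none of its changes turn any other segment into a), so the proto-segment is *a.
Position 4: Kunike has k, Mivatic has s. Kunike preserves k here (none of its changes turn any other segment into k), so the proto-segment is *k.
This points to *foskiga. Verify forward in each daughter:
Kunike: *foskiga
  foskiga (rule 1 does not apply)
  foskiga → foskige   [vowel merger]
  foskige → fuskige   [vowel merger]
  giving Kunike fuskige.
Mivatic: start from *foskiga.
  rule 1 (palatalisation): foskiga → fossiga
  rule 2 (unconditioned shift): fossiga → fossiya
  rule 3 (vowel merger): fossiya → fosseya
  ⇒ Mivatic fosseya
No other proto-form is consistent with every reflex, so the reconstruction is *foskiga.

*foskiga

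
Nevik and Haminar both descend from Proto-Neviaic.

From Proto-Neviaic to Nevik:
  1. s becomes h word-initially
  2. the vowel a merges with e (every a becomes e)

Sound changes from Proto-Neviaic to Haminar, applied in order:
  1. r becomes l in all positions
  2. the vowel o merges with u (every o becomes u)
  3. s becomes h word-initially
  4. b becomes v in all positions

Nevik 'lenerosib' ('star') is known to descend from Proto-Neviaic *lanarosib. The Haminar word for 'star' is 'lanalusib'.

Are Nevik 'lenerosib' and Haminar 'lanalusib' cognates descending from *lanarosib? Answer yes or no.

no

Derive the expected Haminar reflex of *lanarosib:
Haminar: start from *lanarosib.
  rule 1 (unconditioned shift): lanarosib → lanalosib
  rule 2 (vowel merger): lanalosib → lanalusib
  rule 3: no change — lanalusib
  rule 4 (unconditioned shift): lanalusib → lanalusiv
  ⇒ Haminar lanalusiv
The regular Haminar reflex would be 'lanalusiv', but the attested form is 'lanalusib'. The correspondence is irregular, so they are not cognates (the Haminar form has a different source).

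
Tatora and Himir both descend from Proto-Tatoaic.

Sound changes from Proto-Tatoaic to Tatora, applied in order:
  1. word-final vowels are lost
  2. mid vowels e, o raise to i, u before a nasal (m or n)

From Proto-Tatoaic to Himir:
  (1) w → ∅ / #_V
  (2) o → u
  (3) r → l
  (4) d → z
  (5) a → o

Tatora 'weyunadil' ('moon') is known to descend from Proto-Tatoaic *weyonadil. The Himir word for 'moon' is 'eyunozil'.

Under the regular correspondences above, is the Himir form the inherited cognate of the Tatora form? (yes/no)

yes

Derive the expected Himir reflex of *weyonadil:
Himir: *weyonadil
  weyonadil → eyonadil   [glide loss]
  eyonadil → eyunadil   [vowel merger]
  eyunadil (rule 3 does not apply)
  eyunadil → eyunazil   [unconditioned shift]
  eyunazil → eyunozil   [vowel merger]
  giving Himir eyunozil.
Himir 'eyunozil' matches the regular reflex exactly, so the pair is cognate.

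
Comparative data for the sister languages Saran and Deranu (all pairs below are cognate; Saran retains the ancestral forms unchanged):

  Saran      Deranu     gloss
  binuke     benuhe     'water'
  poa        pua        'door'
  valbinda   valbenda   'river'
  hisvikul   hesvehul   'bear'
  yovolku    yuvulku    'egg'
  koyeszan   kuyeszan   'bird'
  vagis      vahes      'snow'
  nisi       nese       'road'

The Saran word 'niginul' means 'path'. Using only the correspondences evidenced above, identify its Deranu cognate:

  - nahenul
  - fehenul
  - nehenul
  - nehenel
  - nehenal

nehenul

hisvikul ~ hesvehul, vagis ~ vahes — Saran i corresponds to Deranu e after a consonant, before a consonant other than r, m, n, p, b, f, v.
vagis ~ vahes — Saran g corresponds to Deranu h between vowels (before a front vowel).
binuke ~ benuhe, valbinda ~ valbenda — Saran i corresponds to Deranu e after a consonant, before a nasal.
Applying these to Saran 'niginul':
  niginul → neginul   (i→e after a consonant, before a consonant other than r, m, n, p, b, f, v)
  neginul → nehinul   (g→h between vowels (before a front vowel))
  nehinul → nehenul   (i→e after a consonant, before a nasal)
So the Deranu cognate is 'nehenul'.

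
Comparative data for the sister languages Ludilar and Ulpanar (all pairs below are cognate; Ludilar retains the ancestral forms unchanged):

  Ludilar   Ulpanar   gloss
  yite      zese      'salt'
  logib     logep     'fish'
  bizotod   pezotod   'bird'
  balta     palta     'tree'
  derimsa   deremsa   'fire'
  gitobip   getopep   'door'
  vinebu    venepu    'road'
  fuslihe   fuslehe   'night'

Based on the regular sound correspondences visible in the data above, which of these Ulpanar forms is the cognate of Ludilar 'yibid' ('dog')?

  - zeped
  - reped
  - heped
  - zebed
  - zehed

zeped

yite ~ zese — Ludilar y corresponds to Ulpanar z word-initially before a front vowel.
logib ~ logep — Ludilar i corresponds to Ulpanar e after a consonant, before a labial obstruent.
gitobip ~ getopep — Ludilar b corresponds to Ulpanar p between vowels (before a front vowel).
yite ~ zese, bizotod ~ pezotod — Ludilar i corresponds to Ulpanar e after a consonant, before a consonant other than r, m, n, p, b, f, v.
Applying these to Ludilar 'yibid':
  yibid → zibid   (y→z word-initially before a front vowel)
  zibid → zebid   (i→e after a consonant, before a labial obstruent)
  zebid → zepid   (b→p between vowels (before a front vowel))
  zepid → zeped   (i→e after a consonant, before a consonant other than r, m, n, p, b, f, v)
So the Ulpanar cognate is 'zeped'.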